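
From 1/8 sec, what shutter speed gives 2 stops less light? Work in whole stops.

Shutter speed: 1/8 → 1/15 → 1/30 — 2 stops faster (darker).

1/30s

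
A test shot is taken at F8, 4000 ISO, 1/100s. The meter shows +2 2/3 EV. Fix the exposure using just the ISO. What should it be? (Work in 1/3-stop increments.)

ISO 640

Overexposed by 2 2/3 stops → need 2 2/3 stops darker.
ISO: 4000 → 3200 → 2500 → 2000 → 1600 → 1250 → 1000 → 800 → 640.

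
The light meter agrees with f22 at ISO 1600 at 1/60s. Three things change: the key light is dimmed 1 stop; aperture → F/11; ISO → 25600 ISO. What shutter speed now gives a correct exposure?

Scene light: 1 stop darker.
Aperture: f/22 → f/16 → f/11 — 2 stops wider (brighter).
ISO: 1600 → 3200 → 6400 → 12800 → 25600 — 4 stops higher (brighter).
Net so far: 5 stops brighter. Shutter speed: 1/60 → 1/125 → 1/250 → 1/500 → 1/1000 → 1/2000.

1/2000s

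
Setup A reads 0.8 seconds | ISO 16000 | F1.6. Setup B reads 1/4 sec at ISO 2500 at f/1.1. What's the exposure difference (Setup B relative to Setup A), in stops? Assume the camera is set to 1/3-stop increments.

3 1/3 stops darker

Aperture: f/1.6 → f/1.4 → f/1.2 → f/1.1 — 1 stop larger aperture (brighter).
Shutter speed: 0.8 → 0.6 → 0.5 → 0.4 → 0.3 → 1/4 — 1 2/3 stops shorter (darker).
ISO: 16000 → 12800 → 10000 → 8000 → 6400 → 5000 → 4000 → 3200 → 2500 — 2 2/3 stops lower (darker).
Net: +1 −1 2/3 −2 2/3 = −3 1/3 stops.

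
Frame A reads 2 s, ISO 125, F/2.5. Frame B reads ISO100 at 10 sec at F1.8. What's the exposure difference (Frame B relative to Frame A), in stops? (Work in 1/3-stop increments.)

3 stops brighter

Aperture: f/2.5 → f/2.2 → f/2 → f/1.8 — 1 stop larger aperture (brighter).
Shutter speed: 2 → 2.5 → 3.2 → 4 → 5 → 6 → 8 → 10 — 2 1/3 stops slower (brighter).
ISO: 125 → 100 — 1/3 stop dropped (darker).
Net: +1 +2 1/3 −1/3 = +3 stops.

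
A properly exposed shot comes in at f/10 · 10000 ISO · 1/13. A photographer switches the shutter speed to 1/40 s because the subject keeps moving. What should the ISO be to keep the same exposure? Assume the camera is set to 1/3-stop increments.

ISO 32000

Shutter speed: 1/13 → 1/15 → 1/20 → 1/25 → 1/30 → 1/40 — 1 2/3 stops shorter (darker).
Need 1 2/3 stops brighter from the ISO: 10000 → 12800 → 16000 → 20000 → 25600 → 32000.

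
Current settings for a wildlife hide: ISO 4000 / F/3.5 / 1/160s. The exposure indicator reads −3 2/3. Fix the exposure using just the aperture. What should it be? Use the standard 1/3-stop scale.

f/1.0

Underexposed by 3 2/3 stops → need 3 2/3 stops brighter.
Aperture: f/3.5 → f/3.2 → f/2.8 → f/2.5 → f/2.2 → f/2 → f/1.8 → f/1.6 → f/1.4 → f/1.2 → f/1.1 → f/1.0.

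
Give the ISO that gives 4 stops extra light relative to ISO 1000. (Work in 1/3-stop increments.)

ISO 16000

ISO: 1000 → 1250 → 1600 → 2000 → 2500 → 3200 → 4000 → 5000 → 6400 → 8000 → 10000 → 12800 → 16000 — 4 stops raised (brighter).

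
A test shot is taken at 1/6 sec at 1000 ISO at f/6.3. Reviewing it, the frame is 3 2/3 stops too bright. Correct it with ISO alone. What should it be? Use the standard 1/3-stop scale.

ISO 80

Overexposed by 3 2/3 stops → need 3 2/3 stops darker.
ISO: 1000 → 800 → 640 → 500 → 400 → 320 → 250 → 200 → 160 → 125 → 100 → 80.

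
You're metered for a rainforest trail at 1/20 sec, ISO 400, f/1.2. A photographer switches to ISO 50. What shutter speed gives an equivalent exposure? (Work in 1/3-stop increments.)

0.4 s

ISO: 400 → 320 → 250 → 200 → 160 → 125 → 100 → 80 → 64 → 50 — 3 stops lower (darker).
Need 3 stops brighter from the shutter speed: 1/20 → 1/15 → 1/13 → 1/10 → 1/8 → 1/6 → 1/5 → 1/4 → 0.3 → 0.4.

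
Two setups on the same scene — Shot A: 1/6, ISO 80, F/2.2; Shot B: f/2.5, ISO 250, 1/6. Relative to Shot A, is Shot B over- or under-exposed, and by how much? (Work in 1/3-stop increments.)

1 1/3 stops brighter

Aperture: f/2.2 → f/2.5 — 1/3 stop smaller aperture (darker).
Shutter speed: unchanged.
ISO: 80 → 100 → 125 → 160 → 200 → 250 — 1 2/3 stops raised (brighter).
Net: −1/3 +1 2/3 = +1 1/3 stops.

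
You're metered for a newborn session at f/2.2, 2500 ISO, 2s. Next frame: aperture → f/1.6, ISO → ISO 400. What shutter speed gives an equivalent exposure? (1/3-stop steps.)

Aperture: f/2.2 → f/2 → f/1.8 → f/1.6 — 1 stop wider (brighter).
ISO: 2500 → 2000 → 1600 → 1250 → 1000 → 800 → 640 → 500 → 400 — 2 2/3 stops dropped (darker).
Net change so far: 1 2/3 stops darker. Offset with the shutter speed: 2 → 2.5 → 3.2 → 4 → 5 → 6.

6 s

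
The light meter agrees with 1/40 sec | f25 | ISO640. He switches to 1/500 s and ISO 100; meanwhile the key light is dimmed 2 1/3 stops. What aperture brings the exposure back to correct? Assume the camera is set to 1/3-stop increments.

f/1.2

Scene light: 2 1/3 stops darker.
Shutter speed: 1/40 → 1/50 → 1/60 → 1/80 → 1/100 → 1/125 → 1/160 → 1/200 → 1/250 → 1/320 → 1/400 → 1/500 — 3 2/3 stops faster (darker).
ISO: 640 → 500 → 400 → 320 → 250 → 200 → 160 → 125 → 100 — 2 2/3 stops lower (darker).
Net so far: 8 2/3 stops darker. Aperture: f/25 → f/22 → f/20 → f/18 → f/16 → f/14 → f/13 → f/11 → f/10 → f/9 → f/8 → f/7.1 → f/6.3 → f/5.6 → f/5 → f/4.5 → f/4 → f/3.5 → f/3.2 → f/2.8 → f/2.5 → f/2.2 → f/2 → f/1.8 → f/1.6 → f/1.4 → f/1.2.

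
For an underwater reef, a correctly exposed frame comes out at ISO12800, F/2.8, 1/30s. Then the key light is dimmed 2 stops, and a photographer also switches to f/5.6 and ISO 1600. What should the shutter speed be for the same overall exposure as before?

Scene light: 2 stops darker.
Aperture: f/2.8 → f/4 → f/5.6 — 2 stops narrower (darker).
ISO: 12800 → 6400 → 3200 → 1600 — 3 stops dropped (darker).
Net so far: 7 stops darker. Shutter speed: 1/30 → 1/15 → 1/8 → 1/4 → 1/2 → 1 → 2 → 4.

4 s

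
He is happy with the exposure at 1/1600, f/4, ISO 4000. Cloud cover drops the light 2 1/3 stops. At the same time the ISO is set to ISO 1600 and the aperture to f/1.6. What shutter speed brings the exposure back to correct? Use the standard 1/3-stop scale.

1/800s

Scene light: 2 1/3 stops darker.
ISO: 4000 → 3200 → 2500 → 2000 → 1600 — 1 1/3 stops dropped (darker).
Aperture: f/4 → f/3.5 → f/3.2 → f/2.8 → f/2.5 → f/2.2 → f/2 → f/1.8 → f/1.6 — 2 2/3 stops wider (brighter).
Net so far: 1 stop darker. Shutter speed: 1/1600 → 1/1250 → 1/1000 → 1/800.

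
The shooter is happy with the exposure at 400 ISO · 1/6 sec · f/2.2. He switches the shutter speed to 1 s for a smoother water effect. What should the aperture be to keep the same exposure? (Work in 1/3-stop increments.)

f/5.6

Shutter speed: 1/6 → 1/5 → 1/4 → 0.3 → 0.4 → 0.5 → 0.6 → 0.8 → 1 — 2 2/3 stops longer (brighter).
Need 2 2/3 stops darker from the aperture: f/2.2 → f/2.5 → f/2.8 → f/3.2 → f/3.5 → f/4 → f/4.5 → f/5 → f/5.6.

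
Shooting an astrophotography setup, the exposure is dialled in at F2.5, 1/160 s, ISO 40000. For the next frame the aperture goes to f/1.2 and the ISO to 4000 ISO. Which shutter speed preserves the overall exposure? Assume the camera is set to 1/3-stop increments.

Aperture: f/2.5 → f/2.2 → f/2 → f/1.8 → f/1.6 → f/1.4 → f/1.2 — 2 stops opened up (brighter).
ISO: 40000 → 32000 → 25600 → 20000 → 16000 → 12800 → 10000 → 8000 → 6400 → 5000 → 4000 — 3 1/3 stops dropped (darker).
Net change so far: 1 1/3 stops darker. Offset with the shutter speed: 1/160 → 1/125 → 1/100 → 1/80 → 1/60.

1/60s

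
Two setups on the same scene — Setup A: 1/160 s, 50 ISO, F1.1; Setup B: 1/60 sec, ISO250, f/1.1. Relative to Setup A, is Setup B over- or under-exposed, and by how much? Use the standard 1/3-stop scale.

3 2/3 stops brighter

Aperture: unchanged.
Shutter speed: 1/160 → 1/125 → 1/100 → 1/80 → 1/60 — 1 1/3 stops slower (brighter).
ISO: 50 → 64 → 80 → 100 → 125 → 160 → 200 → 250 — 2 1/3 stops higher (brighter).
Net: +1 1/3 +2 1/3 = +3 2/3 stops.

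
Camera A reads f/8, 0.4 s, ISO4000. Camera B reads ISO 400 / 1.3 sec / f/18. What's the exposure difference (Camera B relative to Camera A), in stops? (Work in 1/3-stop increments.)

4 stops darker

Aperture: f/8 → f/9 → f/10 → f/11 → f/13 → f/14 → f/16 → f/18 — 2 1/3 stops stopped down (darker).
Shutter speed: 0.4 → 0.5 → 0.6 → 0.8 → 1 → 1.3 — 1 2/3 stops longer (brighter).
ISO: 4000 → 3200 → 2500 → 2000 → 1600 → 1250 → 1000 → 800 → 640 → 500 → 400 — 3 1/3 stops dropped (darker).
Net: −2 1/3 +1 2/3 −3 1/3 = −4 stops.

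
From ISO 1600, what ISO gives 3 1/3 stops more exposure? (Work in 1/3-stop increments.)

ISO 16000

ISO: 1600 → 2000 → 2500 → 3200 → 4000 → 5000 → 6400 → 8000 → 10000 → 12800 → 16000 — 3 1/3 stops higher (brighter).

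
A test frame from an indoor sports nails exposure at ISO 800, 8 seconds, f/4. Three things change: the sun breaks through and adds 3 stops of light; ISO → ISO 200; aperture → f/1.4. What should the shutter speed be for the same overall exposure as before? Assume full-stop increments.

Scene light: 3 stops brighter.
ISO: 800 → 400 → 200 — 2 stops lower (darker).
Aperture: f/4 → f/2.8 → f/2 → f/1.4 — 3 stops larger aperture (brighter).
Net so far: 4 stops brighter. Shutter speed: 8 → 4 → 2 → 1 → 1/2.

1/2s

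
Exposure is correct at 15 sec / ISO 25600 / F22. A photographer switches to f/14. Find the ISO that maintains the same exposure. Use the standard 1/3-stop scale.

Aperture: f/22 → f/20 → f/18 → f/16 → f/14 — 1 1/3 stops larger aperture (brighter).
Need 1 1/3 stops darker from the ISO: 25600 → 20000 → 16000 → 12800 → 10000.

ISO 10000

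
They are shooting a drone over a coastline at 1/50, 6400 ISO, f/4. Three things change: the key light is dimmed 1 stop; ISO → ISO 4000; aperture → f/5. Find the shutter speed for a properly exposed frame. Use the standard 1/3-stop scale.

1/10s

Scene light: 1 stop darker.
ISO: 6400 → 5000 → 4000 — 2/3 stop dropped (darker).
Aperture: f/4 → f/4.5 → f/5 — 2/3 stop smaller aperture (darker).
Net so far: 2 1/3 stops darker. Shutter speed: 1/50 → 1/40 → 1/30 → 1/25 → 1/20 → 1/15 → 1/13 → 1/10.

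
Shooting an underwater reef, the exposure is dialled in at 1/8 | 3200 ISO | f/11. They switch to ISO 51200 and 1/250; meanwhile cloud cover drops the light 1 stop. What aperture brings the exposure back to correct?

f/5.6

Scene light: 1 stop darker.
ISO: 3200 → 6400 → 12800 → 25600 → 51200 — 4 stops raised (brighter).
Shutter speed: 1/8 → 1/15 → 1/30 → 1/60 → 1/125 → 1/250 — 5 stops shorter (darker).
Net so far: 2 stops darker. Aperture: f/11 → f/8 → f/5.6.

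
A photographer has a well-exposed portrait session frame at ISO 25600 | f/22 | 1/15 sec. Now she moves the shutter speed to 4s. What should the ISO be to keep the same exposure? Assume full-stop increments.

Shutter speed: 1/15 → 1/8 → 1/4 → 1/2 → 1 → 2 → 4 — 6 stops slower (brighter).
Need 6 stops darker from the ISO: 25600 → 12800 → 6400 → 3200 → 1600 → 800 → 400.

ISO 400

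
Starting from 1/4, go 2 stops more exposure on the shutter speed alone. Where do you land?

1 s

Shutter speed: 1/4 → 1/2 → 1 — 2 stops longer (brighter).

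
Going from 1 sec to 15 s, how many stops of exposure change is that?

1 → 2 → 4 → 8 → 15 — count the steps: 4 stops.

4 stops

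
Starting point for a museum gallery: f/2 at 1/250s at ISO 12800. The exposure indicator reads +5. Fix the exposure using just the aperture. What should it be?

Overexposed by 5 stops → need 5 stops darker.
Aperture: f/2 → f/2.8 → f/4 → f/5.6 → f/8 → f/11.

f/11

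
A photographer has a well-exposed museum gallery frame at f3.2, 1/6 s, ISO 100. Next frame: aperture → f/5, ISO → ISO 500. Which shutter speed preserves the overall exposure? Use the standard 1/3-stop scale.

Aperture: f/3.2 → f/3.5 → f/4 → f/4.5 → f/5 — 1 1/3 stops stopped down (darker).
ISO: 100 → 125 → 160 → 200 → 250 → 320 → 400 → 500 — 2 1/3 stops higher (brighter).
Net change so far: 1 stop brighter. Offset with the shutter speed: 1/6 → 1/8 → 1/10 → 1/13.

1/13s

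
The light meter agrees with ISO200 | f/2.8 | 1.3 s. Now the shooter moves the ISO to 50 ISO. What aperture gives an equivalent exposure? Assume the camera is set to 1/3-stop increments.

ISO: 200 → 160 → 125 → 100 → 80 → 64 → 50 — 2 stops lower (darker).
Need 2 stops brighter from the aperture: f/2.8 → f/2.5 → f/2.2 → f/2 → f/1.8 → f/1.6 → f/1.4.

f/1.4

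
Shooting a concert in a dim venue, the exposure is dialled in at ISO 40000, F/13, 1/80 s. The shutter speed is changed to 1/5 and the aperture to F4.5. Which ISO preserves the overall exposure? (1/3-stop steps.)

ISO 320

Shutter speed: 1/80 → 1/60 → 1/50 → 1/40 → 1/30 → 1/25 → 1/20 → 1/15 → 1/13 → 1/10 → 1/8 → 1/6 → 1/5 — 4 stops slower (brighter).
Aperture: f/13 → f/11 → f/10 → f/9 → f/8 → f/7.1 → f/6.3 → f/5.6 → f/5 → f/4.5 — 3 stops wider (brighter).
Net change so far: 7 stops brighter. Offset with the ISO: 40000 → 32000 → 25600 → 20000 → 16000 → 12800 → 10000 → 8000 → 6400 → 5000 → 4000 → 3200 → 2500 → 2000 → 1600 → 1250 → 1000 → 800 → 640 → 500 → 400 → 320.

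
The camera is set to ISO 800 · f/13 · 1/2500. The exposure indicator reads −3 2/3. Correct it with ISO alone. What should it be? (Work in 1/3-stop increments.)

Underexposed by 3 2/3 stops → need 3 2/3 stops brighter.
ISO: 800 → 1000 → 1250 → 1600 → 2000 → 2500 → 3200 → 4000 → 5000 → 6400 → 8000 → 10000.

ISO 10000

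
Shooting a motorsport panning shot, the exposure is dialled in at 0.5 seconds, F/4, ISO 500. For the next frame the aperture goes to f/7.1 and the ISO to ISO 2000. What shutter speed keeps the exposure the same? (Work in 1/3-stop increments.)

0.4 s

Aperture: f/4 → f/4.5 → f/5 → f/5.6 → f/6.3 → f/7.1 — 1 2/3 stops stopped down (darker).
ISO: 500 → 640 → 800 → 1000 → 1250 → 1600 → 2000 — 2 stops raised (brighter).
Net change so far: 1/3 stop brighter. Offset with the shutter speed: 0.5 → 0.4.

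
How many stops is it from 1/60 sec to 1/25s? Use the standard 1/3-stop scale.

1/60 → 1/50 → 1/40 → 1/30 → 1/25 — count the steps: 4 third-stops = 1 1/3 stops.

1 1/3 stops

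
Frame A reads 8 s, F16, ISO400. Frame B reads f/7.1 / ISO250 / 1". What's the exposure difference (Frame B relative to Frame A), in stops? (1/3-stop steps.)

Aperture: f/16 → f/14 → f/13 → f/11 → f/10 → f/9 → f/8 → f/7.1 — 2 1/3 stops larger aperture (brighter).
Shutter speed: 8 → 6 → 5 → 4 → 3.2 → 2.5 → 2 → 1.6 → 1.3 → 1 — 3 stops shorter (darker).
ISO: 400 → 320 → 250 — 2/3 stop dropped (darker).
Net: +2 1/3 −3 −2/3 = −1 1/3 stops.

1 1/3 stops darker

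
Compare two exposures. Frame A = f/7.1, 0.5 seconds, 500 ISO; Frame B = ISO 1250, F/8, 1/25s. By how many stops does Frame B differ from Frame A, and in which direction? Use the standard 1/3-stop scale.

2 2/3 stops darker

Aperture: f/7.1 → f/8 — 1/3 stop smaller aperture (darker).
Shutter speed: 0.5 → 0.4 → 0.3 → 1/4 → 1/5 → 1/6 → 1/8 → 1/10 → 1/13 → 1/15 → 1/20 → 1/25 — 3 2/3 stops faster (darker).
ISO: 500 → 640 → 800 → 1000 → 1250 — 1 1/3 stops higher (brighter).
Net: −1/3 −3 2/3 +1 1/3 = −2 2/3 stops.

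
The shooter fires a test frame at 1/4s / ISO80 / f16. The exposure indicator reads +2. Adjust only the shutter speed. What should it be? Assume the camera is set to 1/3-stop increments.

Overexposed by 2 stops → need 2 stops darker.
Shutter speed: 1/4 → 1/5 → 1/6 → 1/8 → 1/10 → 1/13 → 1/15.

1/15s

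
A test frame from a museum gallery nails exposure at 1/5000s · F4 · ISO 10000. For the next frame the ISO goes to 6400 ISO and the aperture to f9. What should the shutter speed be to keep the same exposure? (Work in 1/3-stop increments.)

ISO: 10000 → 8000 → 6400 — 2/3 stop lower (darker).
Aperture: f/4 → f/4.5 → f/5 → f/5.6 → f/6.3 → f/7.1 → f/8 → f/9 — 2 1/3 stops narrower (darker).
Net change so far: 3 stops darker. Offset with the shutter speed: 1/5000 → 1/4000 → 1/3200 → 1/2500 → 1/2000 → 1/1600 → 1/1250 → 1/1000 → 1/800 → 1/640.

1/640s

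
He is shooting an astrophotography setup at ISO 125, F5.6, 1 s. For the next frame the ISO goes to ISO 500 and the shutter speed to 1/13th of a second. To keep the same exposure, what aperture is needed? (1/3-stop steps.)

ISO: 125 → 160 → 200 → 250 → 320 → 400 → 500 — 2 stops higher (brighter).
Shutter speed: 1 → 0.8 → 0.6 → 0.5 → 0.4 → 0.3 → 1/4 → 1/5 → 1/6 → 1/8 → 1/10 → 1/13 — 3 2/3 stops shorter (darker).
Net change so far: 1 2/3 stops darker. Offset with the aperture: f/5.6 → f/5 → f/4.5 → f/4 → f/3.5 → f/3.2.

f/3.2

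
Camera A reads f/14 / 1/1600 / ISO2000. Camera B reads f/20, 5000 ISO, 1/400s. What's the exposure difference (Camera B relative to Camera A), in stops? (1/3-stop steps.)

2 1/3 stops brighter

Aperture: f/14 → f/16 → f/18 → f/20 — 1 stop narrower (darker).
Shutter speed: 1/1600 → 1/1250 → 1/1000 → 1/800 → 1/640 → 1/500 → 1/400 — 2 stops longer (brighter).
ISO: 2000 → 2500 → 3200 → 4000 → 5000 — 1 1/3 stops raised (brighter).
Net: −1 +2 +1 1/3 = +2 1/3 stops.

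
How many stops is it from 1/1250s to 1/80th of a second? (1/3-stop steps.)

1/1250 → 1/1000 → 1/800 → 1/640 → 1/500 → 1/400 → 1/320 → 1/250 → 1/200 → 1/160 → 1/125 → 1/100 → 1/80 — count the steps: 12 third-stops = 4 stops.

4 stops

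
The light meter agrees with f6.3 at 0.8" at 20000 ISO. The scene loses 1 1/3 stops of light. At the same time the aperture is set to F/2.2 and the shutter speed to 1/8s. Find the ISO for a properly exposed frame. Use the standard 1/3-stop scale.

Scene light: 1 1/3 stops darker.
Aperture: f/6.3 → f/5.6 → f/5 → f/4.5 → f/4 → f/3.5 → f/3.2 → f/2.8 → f/2.5 → f/2.2 — 3 stops larger aperture (brighter).
Shutter speed: 0.8 → 0.6 → 0.5 → 0.4 → 0.3 → 1/4 → 1/5 → 1/6 → 1/8 — 2 2/3 stops shorter (darker).
Net so far: 1 stop darker. ISO: 20000 → 25600 → 32000 → 40000.

ISO 40000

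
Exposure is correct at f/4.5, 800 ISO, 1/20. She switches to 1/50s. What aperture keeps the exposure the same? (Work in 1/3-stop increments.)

f/2.8

Shutter speed: 1/20 → 1/25 → 1/30 → 1/40 → 1/50 — 1 1/3 stops faster (darker).
Need 1 1/3 stops brighter from the aperture: f/4.5 → f/4 → f/3.5 → f/3.2 → f/2.8.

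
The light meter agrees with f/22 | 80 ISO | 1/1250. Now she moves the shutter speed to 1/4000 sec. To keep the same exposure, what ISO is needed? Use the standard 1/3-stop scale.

Shutter speed: 1/1250 → 1/1600 → 1/2000 → 1/2500 → 1/3200 → 1/4000 — 1 2/3 stops shorter (darker).
Need 1 2/3 stops brighter from the ISO: 80 → 100 → 125 → 160 → 200 → 250.

ISO 250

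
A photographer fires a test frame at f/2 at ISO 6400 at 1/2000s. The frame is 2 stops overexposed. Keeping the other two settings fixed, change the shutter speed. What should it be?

Overexposed by 2 stops → need 2 stops darker.
Shutter speed: 1/2000 → 1/4000 → 1/8000.

1/8000s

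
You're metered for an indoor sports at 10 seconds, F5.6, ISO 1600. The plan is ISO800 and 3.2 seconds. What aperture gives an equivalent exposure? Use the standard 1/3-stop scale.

ISO: 1600 → 1250 → 1000 → 800 — 1 stop lower (darker).
Shutter speed: 10 → 8 → 6 → 5 → 4 → 3.2 — 1 2/3 stops faster (darker).
Net change so far: 2 2/3 stops darker. Offset with the aperture: f/5.6 → f/5 → f/4.5 → f/4 → f/3.5 → f/3.2 → f/2.8 → f/2.5 → f/2.2.

f/2.2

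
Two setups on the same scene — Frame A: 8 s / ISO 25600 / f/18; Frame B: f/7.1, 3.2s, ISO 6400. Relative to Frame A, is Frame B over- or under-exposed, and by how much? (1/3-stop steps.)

2/3 stop darker

Aperture: f/18 → f/16 → f/14 → f/13 → f/11 → f/10 → f/9 → f/8 → f/7.1 — 2 2/3 stops opened up (brighter).
Shutter speed: 8 → 6 → 5 → 4 → 3.2 — 1 1/3 stops shorter (darker).
ISO: 25600 → 20000 → 16000 → 12800 → 10000 → 8000 → 6400 — 2 stops lower (darker).
Net: +2 2/3 −1 1/3 −2 = −2/3 stops.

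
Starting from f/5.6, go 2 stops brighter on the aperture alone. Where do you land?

Aperture: f/5.6 → f/4 → f/2.8 — 2 stops larger aperture (brighter).

f/2.8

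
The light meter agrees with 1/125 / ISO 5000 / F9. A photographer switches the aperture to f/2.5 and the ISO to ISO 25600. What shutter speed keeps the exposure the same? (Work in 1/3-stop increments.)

1/8000s

Aperture: f/9 → f/8 → f/7.1 → f/6.3 → f/5.6 → f/5 → f/4.5 → f/4 → f/3.5 → f/3.2 → f/2.8 → f/2.5 — 3 2/3 stops larger aperture (brighter).
ISO: 5000 → 6400 → 8000 → 10000 → 12800 → 16000 → 20000 → 25600 — 2 1/3 stops higher (brighter).
Net change so far: 6 stops brighter. Offset with the shutter speed: 1/125 → 1/160 → 1/200 → 1/250 → 1/320 → 1/400 → 1/500 → 1/640 → 1/800 → 1/1000 → 1/1250 → 1/1600 → 1/2000 → 1/2500 → 1/3200 → 1/4000 → 1/5000 → 1/6400 → 1/8000.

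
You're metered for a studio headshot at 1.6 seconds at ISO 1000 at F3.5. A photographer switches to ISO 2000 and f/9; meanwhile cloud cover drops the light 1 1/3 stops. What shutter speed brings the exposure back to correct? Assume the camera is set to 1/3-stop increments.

13 s

Scene light: 1 1/3 stops darker.
ISO: 1000 → 1250 → 1600 → 2000 — 1 stop raised (brighter).
Aperture: f/3.5 → f/4 → f/4.5 → f/5 → f/5.6 → f/6.3 → f/7.1 → f/8 → f/9 — 2 2/3 stops narrower (darker).
Net so far: 3 stops darker. Shutter speed: 1.6 → 2 → 2.5 → 3.2 → 4 → 5 → 6 → 8 → 10 → 13.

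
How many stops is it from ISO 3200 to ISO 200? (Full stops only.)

3200 → 1600 → 800 → 400 → 200 — count the steps: 4 stops.

4 stops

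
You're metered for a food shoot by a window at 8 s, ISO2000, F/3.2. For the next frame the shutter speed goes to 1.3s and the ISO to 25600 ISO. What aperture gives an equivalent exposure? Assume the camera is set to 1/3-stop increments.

Shutter speed: 8 → 6 → 5 → 4 → 3.2 → 2.5 → 2 → 1.6 → 1.3 — 2 2/3 stops faster (darker).
ISO: 2000 → 2500 → 3200 → 4000 → 5000 → 6400 → 8000 → 10000 → 12800 → 16000 → 20000 → 25600 — 3 2/3 stops raised (brighter).
Net change so far: 1 stop brighter. Offset with the aperture: f/3.2 → f/3.5 → f/4 → f/4.5.

f/4.5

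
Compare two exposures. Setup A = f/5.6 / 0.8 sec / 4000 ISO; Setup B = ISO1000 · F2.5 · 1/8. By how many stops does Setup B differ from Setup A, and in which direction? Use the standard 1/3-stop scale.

Aperture: f/5.6 → f/5 → f/4.5 → f/4 → f/3.5 → f/3.2 → f/2.8 → f/2.5 — 2 1/3 stops wider (brighter).
Shutter speed: 0.8 → 0.6 → 0.5 → 0.4 → 0.3 → 1/4 → 1/5 → 1/6 → 1/8 — 2 2/3 stops shorter (darker).
ISO: 4000 → 3200 → 2500 → 2000 → 1600 → 1250 → 1000 — 2 stops lower (darker).
Net: +2 1/3 −2 2/3 −2 = −2 1/3 stops.

2 1/3 stops darker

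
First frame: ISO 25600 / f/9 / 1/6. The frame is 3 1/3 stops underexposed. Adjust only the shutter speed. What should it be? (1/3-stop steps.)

Underexposed by 3 1/3 stops → need 3 1/3 stops brighter.
Shutter speed: 1/6 → 1/5 → 1/4 → 0.3 → 0.4 → 0.5 → 0.6 → 0.8 → 1 → 1.3 → 1.6.

1.6 s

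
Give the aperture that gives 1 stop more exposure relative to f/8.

Aperture: f/8 → f/5.6 — 1 stop wider (brighter).

f/5.6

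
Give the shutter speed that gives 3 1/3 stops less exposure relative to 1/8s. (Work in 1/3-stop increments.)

1/80s

Shutter speed: 1/8 → 1/10 → 1/13 → 1/15 → 1/20 → 1/25 → 1/30 → 1/40 → 1/50 → 1/60 → 1/80 — 3 1/3 stops faster (darker).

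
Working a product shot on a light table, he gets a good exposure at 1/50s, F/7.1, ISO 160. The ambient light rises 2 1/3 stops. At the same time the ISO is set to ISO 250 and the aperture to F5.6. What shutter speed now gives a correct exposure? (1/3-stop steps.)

Scene light: 2 1/3 stops brighter.
ISO: 160 → 200 → 250 — 2/3 stop higher (brighter).
Aperture: f/7.1 → f/6.3 → f/5.6 — 2/3 stop wider (brighter).
Net so far: 3 2/3 stops brighter. Shutter speed: 1/50 → 1/60 → 1/80 → 1/100 → 1/125 → 1/160 → 1/200 → 1/250 → 1/320 → 1/400 → 1/500 → 1/640.

1/640s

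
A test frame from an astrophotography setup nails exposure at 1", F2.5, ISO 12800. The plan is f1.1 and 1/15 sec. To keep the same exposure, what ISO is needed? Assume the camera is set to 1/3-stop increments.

Aperture: f/2.5 → f/2.2 → f/2 → f/1.8 → f/1.6 → f/1.4 → f/1.2 → f/1.1 — 2 1/3 stops opened up (brighter).
Shutter speed: 1 → 0.8 → 0.6 → 0.5 → 0.4 → 0.3 → 1/4 → 1/5 → 1/6 → 1/8 → 1/10 → 1/13 → 1/15 — 4 stops faster (darker).
Net change so far: 1 2/3 stops darker. Offset with the ISO: 12800 → 16000 → 20000 → 25600 → 32000 → 40000.

ISO 40000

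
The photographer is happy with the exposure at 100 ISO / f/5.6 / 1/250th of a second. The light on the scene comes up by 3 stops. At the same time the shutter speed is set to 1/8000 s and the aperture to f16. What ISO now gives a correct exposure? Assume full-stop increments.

ISO 3200

Scene light: 3 stops brighter.
Shutter speed: 1/250 → 1/500 → 1/1000 → 1/2000 → 1/4000 → 1/8000 — 5 stops faster (darker).
Aperture: f/5.6 → f/8 → f/11 → f/16 — 3 stops narrower (darker).
Net so far: 5 stops darker. ISO: 100 → 200 → 400 → 800 → 1600 → 3200.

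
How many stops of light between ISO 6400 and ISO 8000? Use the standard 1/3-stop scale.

6400 → 8000 — count the steps: 1 third-stops = 1/3 stop.

1/3 stop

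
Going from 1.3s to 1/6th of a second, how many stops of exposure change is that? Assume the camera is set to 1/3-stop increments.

3 stops

1.3 → 1 → 0.8 → 0.6 → 0.5 → 0.4 → 0.3 → 1/4 → 1/5 → 1/6 — count the steps: 9 third-stops = 3 stops.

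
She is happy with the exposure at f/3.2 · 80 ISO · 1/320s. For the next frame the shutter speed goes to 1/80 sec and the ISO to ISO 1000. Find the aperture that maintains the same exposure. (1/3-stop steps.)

f/22

Shutter speed: 1/320 → 1/250 → 1/200 → 1/160 → 1/125 → 1/100 → 1/80 — 2 stops slower (brighter).
ISO: 80 → 100 → 125 → 160 → 200 → 250 → 320 → 400 → 500 → 640 → 800 → 1000 — 3 2/3 stops higher (brighter).
Net change so far: 5 2/3 stops brighter. Offset with the aperture: f/3.2 → f/3.5 → f/4 → f/4.5 → f/5 → f/5.6 → f/6.3 → f/7.1 → f/8 → f/9 → f/10 → f/11 → f/13 → f/14 → f/16 → f/18 → f/20 → f/22.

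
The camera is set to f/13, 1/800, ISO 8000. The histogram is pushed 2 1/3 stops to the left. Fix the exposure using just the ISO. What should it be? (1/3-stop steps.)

Underexposed by 2 1/3 stops → need 2 1/3 stops brighter.
ISO: 8000 → 10000 → 12800 → 16000 → 20000 → 25600 → 32000 → 40000.

ISO 40000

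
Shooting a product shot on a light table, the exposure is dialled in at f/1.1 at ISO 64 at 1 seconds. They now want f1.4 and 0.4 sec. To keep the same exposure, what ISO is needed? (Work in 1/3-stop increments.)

Aperture: f/1.1 → f/1.2 → f/1.4 — 2/3 stop smaller aperture (darker).
Shutter speed: 1 → 0.8 → 0.6 → 0.5 → 0.4 — 1 1/3 stops faster (darker).
Net change so far: 2 stops darker. Offset with the ISO: 64 → 80 → 100 → 125 → 160 → 200 → 250.

ISO 250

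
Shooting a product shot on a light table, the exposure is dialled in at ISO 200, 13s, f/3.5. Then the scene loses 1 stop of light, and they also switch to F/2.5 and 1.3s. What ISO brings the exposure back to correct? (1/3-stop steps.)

ISO 2000

Scene light: 1 stop darker.
Aperture: f/3.5 → f/3.2 → f/2.8 → f/2.5 — 1 stop wider (brighter).
Shutter speed: 13 → 10 → 8 → 6 → 5 → 4 → 3.2 → 2.5 → 2 → 1.6 → 1.3 — 3 1/3 stops faster (darker).
Net so far: 3 1/3 stops darker. ISO: 200 → 250 → 320 → 400 → 500 → 640 → 800 → 1000 → 1250 → 1600 → 2000.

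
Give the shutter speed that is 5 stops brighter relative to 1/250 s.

1/8s

Shutter speed: 1/250 → 1/125 → 1/60 → 1/30 → 1/15 → 1/8 — 5 stops slower (brighter).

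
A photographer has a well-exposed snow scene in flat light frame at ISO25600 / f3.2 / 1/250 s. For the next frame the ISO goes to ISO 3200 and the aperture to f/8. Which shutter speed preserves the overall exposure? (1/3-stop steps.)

ISO: 25600 → 20000 → 16000 → 12800 → 10000 → 8000 → 6400 → 5000 → 4000 → 3200 — 3 stops dropped (darker).
Aperture: f/3.2 → f/3.5 → f/4 → f/4.5 → f/5 → f/5.6 → f/6.3 → f/7.1 → f/8 — 2 2/3 stops stopped down (darker).
Net change so far: 5 2/3 stops darker. Offset with the shutter speed: 1/250 → 1/200 → 1/160 → 1/125 → 1/100 → 1/80 → 1/60 → 1/50 → 1/40 → 1/30 → 1/25 → 1/20 → 1/15 → 1/13 → 1/10 → 1/8 → 1/6 → 1/5.

1/5s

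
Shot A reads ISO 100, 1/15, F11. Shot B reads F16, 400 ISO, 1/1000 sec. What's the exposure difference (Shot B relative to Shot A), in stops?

5 stops darker

Aperture: f/11 → f/16 — 1 stop stopped down (darker).
Shutter speed: 1/15 → 1/30 → 1/60 → 1/125 → 1/250 → 1/500 → 1/1000 — 6 stops shorter (darker).
ISO: 100 → 200 → 400 — 2 stops higher (brighter).
Net: −1 −6 +2 = −5 stops.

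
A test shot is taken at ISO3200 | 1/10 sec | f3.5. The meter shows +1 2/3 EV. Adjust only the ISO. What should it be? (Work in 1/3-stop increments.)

Overexposed by 1 2/3 stops → need 1 2/3 stops darker.
ISO: 3200 → 2500 → 2000 → 1600 → 1250 → 1000.

ISO 1000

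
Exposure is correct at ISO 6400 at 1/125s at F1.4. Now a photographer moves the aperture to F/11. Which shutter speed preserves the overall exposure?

1/2s

Aperture: f/1.4 → f/2 → f/2.8 → f/4 → f/5.6 → f/8 → f/11 — 6 stops stopped down (darker).
Need 6 stops brighter from the shutter speed: 1/125 → 1/60 → 1/30 → 1/15 → 1/8 → 1/4 → 1/2.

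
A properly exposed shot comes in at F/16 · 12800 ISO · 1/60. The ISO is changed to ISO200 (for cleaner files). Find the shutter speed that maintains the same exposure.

ISO: 12800 → 6400 → 3200 → 1600 → 800 → 400 → 200 — 6 stops lower (darker).
Need 6 stops brighter from the shutter speed: 1/60 → 1/30 → 1/15 → 1/8 → 1/4 → 1/2 → 1.

1 s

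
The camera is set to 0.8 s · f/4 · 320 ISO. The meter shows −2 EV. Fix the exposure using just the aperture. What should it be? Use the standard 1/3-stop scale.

f/2

Underexposed by 2 stops → need 2 stops brighter.
Aperture: f/4 → f/3.5 → f/3.2 → f/2.8 → f/2.5 → f/2.2 → f/2.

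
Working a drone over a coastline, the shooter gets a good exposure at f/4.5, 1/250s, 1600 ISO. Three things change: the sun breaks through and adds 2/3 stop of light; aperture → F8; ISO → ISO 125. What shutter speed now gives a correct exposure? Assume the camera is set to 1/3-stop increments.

Scene light: 2/3 stop brighter.
Aperture: f/4.5 → f/5 → f/5.6 → f/6.3 → f/7.1 → f/8 — 1 2/3 stops narrower (darker).
ISO: 1600 → 1250 → 1000 → 800 → 640 → 500 → 400 → 320 → 250 → 200 → 160 → 125 — 3 2/3 stops dropped (darker).
Net so far: 4 2/3 stops darker. Shutter speed: 1/250 → 1/200 → 1/160 → 1/125 → 1/100 → 1/80 → 1/60 → 1/50 → 1/40 → 1/30 → 1/25 → 1/20 → 1/15 → 1/13 → 1/10.

1/10s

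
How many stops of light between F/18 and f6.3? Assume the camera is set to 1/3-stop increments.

3 stops

f/18 → f/16 → f/14 → f/13 → f/11 → f/10 → f/9 → f/8 → f/7.1 → f/6.3 — count the steps: 9 third-stops = 3 stops.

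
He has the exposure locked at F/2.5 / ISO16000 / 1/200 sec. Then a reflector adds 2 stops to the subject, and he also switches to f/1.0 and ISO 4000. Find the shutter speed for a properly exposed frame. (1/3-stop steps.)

1/1250s

Scene light: 2 stops brighter.
Aperture: f/2.5 → f/2.2 → f/2 → f/1.8 → f/1.6 → f/1.4 → f/1.2 → f/1.1 → f/1.0 — 2 2/3 stops opened up (brighter).
ISO: 16000 → 12800 → 10000 → 8000 → 6400 → 5000 → 4000 — 2 stops dropped (darker).
Net so far: 2 2/3 stops brighter. Shutter speed: 1/200 → 1/250 → 1/320 → 1/400 → 1/500 → 1/640 → 1/800 → 1/1000 → 1/1250.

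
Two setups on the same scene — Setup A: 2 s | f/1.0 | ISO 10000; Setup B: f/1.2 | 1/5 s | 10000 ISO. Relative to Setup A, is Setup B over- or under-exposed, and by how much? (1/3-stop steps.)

4 stops darker

Aperture: f/1.0 → f/1.1 → f/1.2 — 2/3 stop stopped down (darker).
Shutter speed: 2 → 1.6 → 1.3 → 1 → 0.8 → 0.6 → 0.5 → 0.4 → 0.3 → 1/4 → 1/5 — 3 1/3 stops shorter (darker).
ISO: unchanged.
Net: −2/3 −3 1/3 = −4 stops.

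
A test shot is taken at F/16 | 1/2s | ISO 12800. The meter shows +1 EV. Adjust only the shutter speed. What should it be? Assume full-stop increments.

Overexposed by 1 stop → need 1 stop darker.
Shutter speed: 1/2 → 1/4.

1/4s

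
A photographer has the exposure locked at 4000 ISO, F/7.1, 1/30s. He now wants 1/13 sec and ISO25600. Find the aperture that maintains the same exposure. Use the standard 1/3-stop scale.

f/29

Shutter speed: 1/30 → 1/25 → 1/20 → 1/15 → 1/13 — 1 1/3 stops longer (brighter).
ISO: 4000 → 5000 → 6400 → 8000 → 10000 → 12800 → 16000 → 20000 → 25600 — 2 2/3 stops raised (brighter).
Net change so far: 4 stops brighter. Offset with the aperture: f/7.1 → f/8 → f/9 → f/10 → f/11 → f/13 → f/14 → f/16 → f/18 → f/20 → f/22 → f/25 → f/29.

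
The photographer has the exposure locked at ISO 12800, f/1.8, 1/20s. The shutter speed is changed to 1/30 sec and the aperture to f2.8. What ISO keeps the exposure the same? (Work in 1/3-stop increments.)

Shutter speed: 1/20 → 1/25 → 1/30 — 2/3 stop shorter (darker).
Aperture: f/1.8 → f/2 → f/2.2 → f/2.5 → f/2.8 — 1 1/3 stops smaller aperture (darker).
Net change so far: 2 stops darker. Offset with the ISO: 12800 → 16000 → 20000 → 25600 → 32000 → 40000 → 51200.

ISO 51200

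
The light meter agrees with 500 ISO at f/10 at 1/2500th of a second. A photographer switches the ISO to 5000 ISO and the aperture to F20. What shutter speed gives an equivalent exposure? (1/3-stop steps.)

1/6400s

ISO: 500 → 640 → 800 → 1000 → 1250 → 1600 → 2000 → 2500 → 3200 → 4000 → 5000 — 3 1/3 stops higher (brighter).
Aperture: f/10 → f/11 → f/13 → f/14 → f/16 → f/18 → f/20 — 2 stops smaller aperture (darker).
Net change so far: 1 1/3 stops brighter. Offset with the shutter speed: 1/2500 → 1/3200 → 1/4000 → 1/5000 → 1/6400.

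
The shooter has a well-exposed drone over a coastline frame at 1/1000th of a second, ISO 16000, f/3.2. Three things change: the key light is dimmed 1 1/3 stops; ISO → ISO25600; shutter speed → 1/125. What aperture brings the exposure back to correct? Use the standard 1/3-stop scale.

f/7.1

Scene light: 1 1/3 stops darker.
ISO: 16000 → 20000 → 25600 — 2/3 stop raised (brighter).
Shutter speed: 1/1000 → 1/800 → 1/640 → 1/500 → 1/400 → 1/320 → 1/250 → 1/200 → 1/160 → 1/125 — 3 stops longer (brighter).
Net so far: 2 1/3 stops brighter. Aperture: f/3.2 → f/3.5 → f/4 → f/4.5 → f/5 → f/5.6 → f/6.3 → f/7.1.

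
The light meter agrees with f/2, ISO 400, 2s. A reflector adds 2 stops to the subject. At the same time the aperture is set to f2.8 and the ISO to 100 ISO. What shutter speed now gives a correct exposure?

Scene light: 2 stops brighter.
Aperture: f/2 → f/2.8 — 1 stop smaller aperture (darker).
ISO: 400 → 200 → 100 — 2 stops lower (darker).
Net so far: 1 stop darker. Shutter speed: 2 → 4.

4 s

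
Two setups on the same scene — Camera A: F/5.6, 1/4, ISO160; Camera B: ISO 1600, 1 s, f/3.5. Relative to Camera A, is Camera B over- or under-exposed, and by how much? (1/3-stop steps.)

Aperture: f/5.6 → f/5 → f/4.5 → f/4 → f/3.5 — 1 1/3 stops wider (brighter).
Shutter speed: 1/4 → 0.3 → 0.4 → 0.5 → 0.6 → 0.8 → 1 — 2 stops longer (brighter).
ISO: 160 → 200 → 250 → 320 → 400 → 500 → 640 → 800 → 1000 → 1250 → 1600 — 3 1/3 stops raised (brighter).
Net: +1 1/3 +2 +3 1/3 = +6 2/3 stops.

6 2/3 stops brighter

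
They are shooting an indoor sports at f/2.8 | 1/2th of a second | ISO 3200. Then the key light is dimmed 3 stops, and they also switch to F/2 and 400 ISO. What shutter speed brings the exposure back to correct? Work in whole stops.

Scene light: 3 stops darker.
Aperture: f/2.8 → f/2 — 1 stop wider (brighter).
ISO: 3200 → 1600 → 800 → 400 — 3 stops lower (darker).
Net so far: 5 stops darker. Shutter speed: 1/2 → 1 → 2 → 4 → 8 → 15.

15 s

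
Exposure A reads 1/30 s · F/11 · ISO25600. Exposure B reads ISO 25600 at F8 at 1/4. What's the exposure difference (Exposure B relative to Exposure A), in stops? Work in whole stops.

Aperture: f/11 → f/8 — 1 stop wider (brighter).
Shutter speed: 1/30 → 1/15 → 1/8 → 1/4 — 3 stops longer (brighter).
ISO: unchanged.
Net: +1 +3 = +4 stops.

4 stops brighter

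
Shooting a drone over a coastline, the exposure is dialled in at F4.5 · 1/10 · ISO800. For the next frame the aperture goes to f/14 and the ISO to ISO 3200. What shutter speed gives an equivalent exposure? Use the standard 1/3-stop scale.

Aperture: f/4.5 → f/5 → f/5.6 → f/6.3 → f/7.1 → f/8 → f/9 → f/10 → f/11 → f/13 → f/14 — 3 1/3 stops stopped down (darker).
ISO: 800 → 1000 → 1250 → 1600 → 2000 → 2500 → 3200 — 2 stops higher (brighter).
Net change so far: 1 1/3 stops darker. Offset with the shutter speed: 1/10 → 1/8 → 1/6 → 1/5 → 1/4.

1/4s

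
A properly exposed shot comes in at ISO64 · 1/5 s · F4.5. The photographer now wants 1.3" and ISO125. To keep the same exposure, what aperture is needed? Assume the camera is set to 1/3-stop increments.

Shutter speed: 1/5 → 1/4 → 0.3 → 0.4 → 0.5 → 0.6 → 0.8 → 1 → 1.3 — 2 2/3 stops slower (brighter).
ISO: 64 → 80 → 100 → 125 — 1 stop raised (brighter).
Net change so far: 3 2/3 stops brighter. Offset with the aperture: f/4.5 → f/5 → f/5.6 → f/6.3 → f/7.1 → f/8 → f/9 → f/10 → f/11 → f/13 → f/14 → f/16.

f/16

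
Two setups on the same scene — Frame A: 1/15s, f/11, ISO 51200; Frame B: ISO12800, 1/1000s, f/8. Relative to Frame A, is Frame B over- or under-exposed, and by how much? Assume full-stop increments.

Aperture: f/11 → f/8 — 1 stop opened up (brighter).
Shutter speed: 1/15 → 1/30 → 1/60 → 1/125 → 1/250 → 1/500 → 1/1000 — 6 stops faster (darker).
ISO: 51200 → 25600 → 12800 — 2 stops lower (darker).
Net: +1 −6 −2 = −7 stops.

7 stops darker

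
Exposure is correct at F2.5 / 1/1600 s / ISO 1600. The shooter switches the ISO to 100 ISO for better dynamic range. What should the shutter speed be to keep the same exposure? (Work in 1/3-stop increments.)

ISO: 1600 → 1250 → 1000 → 800 → 640 → 500 → 400 → 320 → 250 → 200 → 160 → 125 → 100 — 4 stops dropped (darker).
Need 4 stops brighter from the shutter speed: 1/1600 → 1/1250 → 1/1000 → 1/800 → 1/640 → 1/500 → 1/400 → 1/320 → 1/250 → 1/200 → 1/160 → 1/125 → 1/100.

1/100s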